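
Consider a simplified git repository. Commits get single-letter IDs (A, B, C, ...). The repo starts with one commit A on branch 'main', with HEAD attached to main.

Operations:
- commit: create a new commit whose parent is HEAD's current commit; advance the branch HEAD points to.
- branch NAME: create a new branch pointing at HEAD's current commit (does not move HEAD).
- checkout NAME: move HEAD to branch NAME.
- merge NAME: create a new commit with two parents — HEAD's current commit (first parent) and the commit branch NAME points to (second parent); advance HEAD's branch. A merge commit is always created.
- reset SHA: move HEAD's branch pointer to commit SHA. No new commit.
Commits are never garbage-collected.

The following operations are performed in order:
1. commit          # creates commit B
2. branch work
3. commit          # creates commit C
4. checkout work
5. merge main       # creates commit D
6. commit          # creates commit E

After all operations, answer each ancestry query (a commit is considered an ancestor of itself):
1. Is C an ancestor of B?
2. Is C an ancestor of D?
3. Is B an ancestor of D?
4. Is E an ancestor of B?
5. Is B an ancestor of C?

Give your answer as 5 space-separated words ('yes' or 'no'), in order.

After op 1 (commit): HEAD=main@B [main=B]
After op 2 (branch): HEAD=main@B [main=B work=B]
After op 3 (commit): HEAD=main@C [main=C work=B]
After op 4 (checkout): HEAD=work@B [main=C work=B]
After op 5 (merge): HEAD=work@D [main=C work=D]
After op 6 (commit): HEAD=work@E [main=C work=E]
ancestors(B) = {A,B}; C in? no
ancestors(D) = {A,B,C,D}; C in? yes
ancestors(D) = {A,B,C,D}; B in? yes
ancestors(B) = {A,B}; E in? no
ancestors(C) = {A,B,C}; B in? yes

Answer: no yes yes no yes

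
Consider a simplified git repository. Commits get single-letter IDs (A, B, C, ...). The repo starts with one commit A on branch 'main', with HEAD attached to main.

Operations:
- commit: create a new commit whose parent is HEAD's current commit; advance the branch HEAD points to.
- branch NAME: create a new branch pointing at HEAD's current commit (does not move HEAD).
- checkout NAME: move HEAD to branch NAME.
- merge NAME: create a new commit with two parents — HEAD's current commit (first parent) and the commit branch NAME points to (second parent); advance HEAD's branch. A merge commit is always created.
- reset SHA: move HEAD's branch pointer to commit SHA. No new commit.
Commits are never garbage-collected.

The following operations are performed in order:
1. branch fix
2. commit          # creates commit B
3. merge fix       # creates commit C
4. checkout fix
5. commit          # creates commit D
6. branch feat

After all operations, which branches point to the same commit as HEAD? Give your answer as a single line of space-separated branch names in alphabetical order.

After op 1 (branch): HEAD=main@A [fix=A main=A]
After op 2 (commit): HEAD=main@B [fix=A main=B]
After op 3 (merge): HEAD=main@C [fix=A main=C]
After op 4 (checkout): HEAD=fix@A [fix=A main=C]
After op 5 (commit): HEAD=fix@D [fix=D main=C]
After op 6 (branch): HEAD=fix@D [feat=D fix=D main=C]

Answer: feat fix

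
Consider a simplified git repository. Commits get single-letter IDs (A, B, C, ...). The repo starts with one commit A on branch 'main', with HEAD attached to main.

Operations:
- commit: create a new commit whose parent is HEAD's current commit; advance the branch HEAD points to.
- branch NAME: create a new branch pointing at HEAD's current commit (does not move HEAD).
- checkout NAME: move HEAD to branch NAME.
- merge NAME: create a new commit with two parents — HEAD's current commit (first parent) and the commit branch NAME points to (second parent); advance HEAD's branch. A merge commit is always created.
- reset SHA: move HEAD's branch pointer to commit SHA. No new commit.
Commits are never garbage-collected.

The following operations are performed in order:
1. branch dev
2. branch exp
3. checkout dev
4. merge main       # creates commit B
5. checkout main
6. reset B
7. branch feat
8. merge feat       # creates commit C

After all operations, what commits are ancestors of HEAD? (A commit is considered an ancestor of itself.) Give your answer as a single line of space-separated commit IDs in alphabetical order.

Answer: A B C

Derivation:
After op 1 (branch): HEAD=main@A [dev=A main=A]
After op 2 (branch): HEAD=main@A [dev=A exp=A main=A]
After op 3 (checkout): HEAD=dev@A [dev=A exp=A main=A]
After op 4 (merge): HEAD=dev@B [dev=B exp=A main=A]
After op 5 (checkout): HEAD=main@A [dev=B exp=A main=A]
After op 6 (reset): HEAD=main@B [dev=B exp=A main=B]
After op 7 (branch): HEAD=main@B [dev=B exp=A feat=B main=B]
After op 8 (merge): HEAD=main@C [dev=B exp=A feat=B main=C]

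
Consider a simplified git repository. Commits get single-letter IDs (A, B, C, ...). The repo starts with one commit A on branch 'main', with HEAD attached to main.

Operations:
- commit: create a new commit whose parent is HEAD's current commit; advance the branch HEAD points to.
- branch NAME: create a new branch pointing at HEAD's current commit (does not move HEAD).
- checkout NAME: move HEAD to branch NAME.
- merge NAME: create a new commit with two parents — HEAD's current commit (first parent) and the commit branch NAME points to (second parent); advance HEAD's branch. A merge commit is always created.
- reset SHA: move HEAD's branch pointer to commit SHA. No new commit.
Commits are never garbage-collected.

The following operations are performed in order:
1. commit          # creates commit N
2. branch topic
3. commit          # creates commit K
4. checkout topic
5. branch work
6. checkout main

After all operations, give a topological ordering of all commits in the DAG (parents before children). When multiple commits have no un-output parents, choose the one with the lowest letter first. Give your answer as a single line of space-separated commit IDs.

After op 1 (commit): HEAD=main@N [main=N]
After op 2 (branch): HEAD=main@N [main=N topic=N]
After op 3 (commit): HEAD=main@K [main=K topic=N]
After op 4 (checkout): HEAD=topic@N [main=K topic=N]
After op 5 (branch): HEAD=topic@N [main=K topic=N work=N]
After op 6 (checkout): HEAD=main@K [main=K topic=N work=N]
commit A: parents=[]
commit K: parents=['N']
commit N: parents=['A']

Answer: A N K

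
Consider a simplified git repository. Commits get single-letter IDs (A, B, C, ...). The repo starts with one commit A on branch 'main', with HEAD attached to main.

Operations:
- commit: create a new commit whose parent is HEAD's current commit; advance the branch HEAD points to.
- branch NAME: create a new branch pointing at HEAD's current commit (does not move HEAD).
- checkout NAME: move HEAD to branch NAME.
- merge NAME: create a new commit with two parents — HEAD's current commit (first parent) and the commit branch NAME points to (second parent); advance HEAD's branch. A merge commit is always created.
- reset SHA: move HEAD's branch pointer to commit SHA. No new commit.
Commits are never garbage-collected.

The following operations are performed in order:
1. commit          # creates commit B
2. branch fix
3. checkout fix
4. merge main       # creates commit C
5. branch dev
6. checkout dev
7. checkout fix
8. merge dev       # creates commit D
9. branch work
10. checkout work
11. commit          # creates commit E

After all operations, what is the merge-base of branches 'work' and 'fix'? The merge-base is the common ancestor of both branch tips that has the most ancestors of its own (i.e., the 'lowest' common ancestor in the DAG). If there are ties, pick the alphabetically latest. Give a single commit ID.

Answer: D

Derivation:
After op 1 (commit): HEAD=main@B [main=B]
After op 2 (branch): HEAD=main@B [fix=B main=B]
After op 3 (checkout): HEAD=fix@B [fix=B main=B]
After op 4 (merge): HEAD=fix@C [fix=C main=B]
After op 5 (branch): HEAD=fix@C [dev=C fix=C main=B]
After op 6 (checkout): HEAD=dev@C [dev=C fix=C main=B]
After op 7 (checkout): HEAD=fix@C [dev=C fix=C main=B]
After op 8 (merge): HEAD=fix@D [dev=C fix=D main=B]
After op 9 (branch): HEAD=fix@D [dev=C fix=D main=B work=D]
After op 10 (checkout): HEAD=work@D [dev=C fix=D main=B work=D]
After op 11 (commit): HEAD=work@E [dev=C fix=D main=B work=E]
ancestors(work=E): ['A', 'B', 'C', 'D', 'E']
ancestors(fix=D): ['A', 'B', 'C', 'D']
common: ['A', 'B', 'C', 'D']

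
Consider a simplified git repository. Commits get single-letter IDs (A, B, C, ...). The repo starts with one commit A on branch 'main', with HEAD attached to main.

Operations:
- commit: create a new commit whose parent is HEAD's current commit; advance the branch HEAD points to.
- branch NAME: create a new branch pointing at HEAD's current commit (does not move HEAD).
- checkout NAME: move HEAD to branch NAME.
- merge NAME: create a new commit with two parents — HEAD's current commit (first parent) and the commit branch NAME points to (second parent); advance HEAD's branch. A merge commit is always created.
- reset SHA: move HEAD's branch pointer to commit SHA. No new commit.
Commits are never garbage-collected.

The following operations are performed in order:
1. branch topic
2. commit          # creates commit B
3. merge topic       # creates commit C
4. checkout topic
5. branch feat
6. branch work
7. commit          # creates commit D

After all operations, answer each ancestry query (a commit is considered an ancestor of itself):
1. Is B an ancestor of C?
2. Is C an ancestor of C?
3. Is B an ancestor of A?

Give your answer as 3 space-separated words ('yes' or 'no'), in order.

Answer: yes yes no

Derivation:
After op 1 (branch): HEAD=main@A [main=A topic=A]
After op 2 (commit): HEAD=main@B [main=B topic=A]
After op 3 (merge): HEAD=main@C [main=C topic=A]
After op 4 (checkout): HEAD=topic@A [main=C topic=A]
After op 5 (branch): HEAD=topic@A [feat=A main=C topic=A]
After op 6 (branch): HEAD=topic@A [feat=A main=C topic=A work=A]
After op 7 (commit): HEAD=topic@D [feat=A main=C topic=D work=A]
ancestors(C) = {A,B,C}; B in? yes
ancestors(C) = {A,B,C}; C in? yes
ancestors(A) = {A}; B in? no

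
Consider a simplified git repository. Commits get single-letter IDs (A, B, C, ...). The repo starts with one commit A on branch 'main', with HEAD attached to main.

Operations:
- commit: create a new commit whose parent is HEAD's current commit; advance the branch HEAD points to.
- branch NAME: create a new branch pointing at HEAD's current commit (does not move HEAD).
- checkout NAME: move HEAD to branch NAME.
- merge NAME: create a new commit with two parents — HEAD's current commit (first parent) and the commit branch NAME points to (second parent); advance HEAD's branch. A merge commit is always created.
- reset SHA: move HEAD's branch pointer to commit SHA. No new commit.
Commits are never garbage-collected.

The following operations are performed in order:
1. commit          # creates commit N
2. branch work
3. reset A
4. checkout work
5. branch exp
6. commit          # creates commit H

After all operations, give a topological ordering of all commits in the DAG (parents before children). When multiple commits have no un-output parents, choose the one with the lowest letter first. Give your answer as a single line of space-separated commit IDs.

After op 1 (commit): HEAD=main@N [main=N]
After op 2 (branch): HEAD=main@N [main=N work=N]
After op 3 (reset): HEAD=main@A [main=A work=N]
After op 4 (checkout): HEAD=work@N [main=A work=N]
After op 5 (branch): HEAD=work@N [exp=N main=A work=N]
After op 6 (commit): HEAD=work@H [exp=N main=A work=H]
commit A: parents=[]
commit H: parents=['N']
commit N: parents=['A']

Answer: A N H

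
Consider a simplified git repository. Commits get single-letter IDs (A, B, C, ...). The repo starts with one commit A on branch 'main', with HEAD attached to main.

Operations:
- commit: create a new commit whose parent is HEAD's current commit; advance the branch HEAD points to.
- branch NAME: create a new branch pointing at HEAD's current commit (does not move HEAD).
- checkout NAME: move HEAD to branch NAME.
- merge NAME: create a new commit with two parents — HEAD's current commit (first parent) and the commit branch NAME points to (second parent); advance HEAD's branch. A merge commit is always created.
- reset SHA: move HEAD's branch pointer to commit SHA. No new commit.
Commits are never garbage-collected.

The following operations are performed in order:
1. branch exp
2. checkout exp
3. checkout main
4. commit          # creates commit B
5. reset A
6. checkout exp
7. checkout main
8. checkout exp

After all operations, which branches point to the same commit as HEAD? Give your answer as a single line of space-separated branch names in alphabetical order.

After op 1 (branch): HEAD=main@A [exp=A main=A]
After op 2 (checkout): HEAD=exp@A [exp=A main=A]
After op 3 (checkout): HEAD=main@A [exp=A main=A]
After op 4 (commit): HEAD=main@B [exp=A main=B]
After op 5 (reset): HEAD=main@A [exp=A main=A]
After op 6 (checkout): HEAD=exp@A [exp=A main=A]
After op 7 (checkout): HEAD=main@A [exp=A main=A]
After op 8 (checkout): HEAD=exp@A [exp=A main=A]

Answer: exp main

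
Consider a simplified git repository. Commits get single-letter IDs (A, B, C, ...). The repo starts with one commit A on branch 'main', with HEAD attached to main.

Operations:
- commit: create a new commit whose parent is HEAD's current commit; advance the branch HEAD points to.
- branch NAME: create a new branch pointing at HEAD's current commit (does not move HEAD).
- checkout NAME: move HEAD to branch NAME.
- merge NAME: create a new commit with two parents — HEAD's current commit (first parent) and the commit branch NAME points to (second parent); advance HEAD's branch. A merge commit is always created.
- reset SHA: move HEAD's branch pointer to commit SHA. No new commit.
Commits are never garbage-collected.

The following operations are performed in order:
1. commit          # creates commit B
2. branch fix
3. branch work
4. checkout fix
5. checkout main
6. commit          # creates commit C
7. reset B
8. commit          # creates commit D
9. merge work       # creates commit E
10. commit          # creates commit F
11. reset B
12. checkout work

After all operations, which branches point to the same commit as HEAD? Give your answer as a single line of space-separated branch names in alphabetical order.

Answer: fix main work

Derivation:
After op 1 (commit): HEAD=main@B [main=B]
After op 2 (branch): HEAD=main@B [fix=B main=B]
After op 3 (branch): HEAD=main@B [fix=B main=B work=B]
After op 4 (checkout): HEAD=fix@B [fix=B main=B work=B]
After op 5 (checkout): HEAD=main@B [fix=B main=B work=B]
After op 6 (commit): HEAD=main@C [fix=B main=C work=B]
After op 7 (reset): HEAD=main@B [fix=B main=B work=B]
After op 8 (commit): HEAD=main@D [fix=B main=D work=B]
After op 9 (merge): HEAD=main@E [fix=B main=E work=B]
After op 10 (commit): HEAD=main@F [fix=B main=F work=B]
After op 11 (reset): HEAD=main@B [fix=B main=B work=B]
After op 12 (checkout): HEAD=work@B [fix=B main=B work=B]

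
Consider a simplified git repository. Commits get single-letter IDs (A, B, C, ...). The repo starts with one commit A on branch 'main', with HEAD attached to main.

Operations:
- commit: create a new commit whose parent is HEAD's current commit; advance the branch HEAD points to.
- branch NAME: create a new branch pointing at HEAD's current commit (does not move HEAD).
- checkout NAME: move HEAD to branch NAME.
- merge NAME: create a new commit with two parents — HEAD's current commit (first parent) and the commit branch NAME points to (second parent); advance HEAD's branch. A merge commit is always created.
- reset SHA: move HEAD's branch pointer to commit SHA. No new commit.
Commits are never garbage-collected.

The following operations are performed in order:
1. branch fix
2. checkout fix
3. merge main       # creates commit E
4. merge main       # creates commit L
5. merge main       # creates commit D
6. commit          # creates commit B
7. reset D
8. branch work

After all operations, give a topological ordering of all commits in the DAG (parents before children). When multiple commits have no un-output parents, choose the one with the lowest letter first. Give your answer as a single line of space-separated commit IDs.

After op 1 (branch): HEAD=main@A [fix=A main=A]
After op 2 (checkout): HEAD=fix@A [fix=A main=A]
After op 3 (merge): HEAD=fix@E [fix=E main=A]
After op 4 (merge): HEAD=fix@L [fix=L main=A]
After op 5 (merge): HEAD=fix@D [fix=D main=A]
After op 6 (commit): HEAD=fix@B [fix=B main=A]
After op 7 (reset): HEAD=fix@D [fix=D main=A]
After op 8 (branch): HEAD=fix@D [fix=D main=A work=D]
commit A: parents=[]
commit B: parents=['D']
commit D: parents=['L', 'A']
commit E: parents=['A', 'A']
commit L: parents=['E', 'A']

Answer: A E L D B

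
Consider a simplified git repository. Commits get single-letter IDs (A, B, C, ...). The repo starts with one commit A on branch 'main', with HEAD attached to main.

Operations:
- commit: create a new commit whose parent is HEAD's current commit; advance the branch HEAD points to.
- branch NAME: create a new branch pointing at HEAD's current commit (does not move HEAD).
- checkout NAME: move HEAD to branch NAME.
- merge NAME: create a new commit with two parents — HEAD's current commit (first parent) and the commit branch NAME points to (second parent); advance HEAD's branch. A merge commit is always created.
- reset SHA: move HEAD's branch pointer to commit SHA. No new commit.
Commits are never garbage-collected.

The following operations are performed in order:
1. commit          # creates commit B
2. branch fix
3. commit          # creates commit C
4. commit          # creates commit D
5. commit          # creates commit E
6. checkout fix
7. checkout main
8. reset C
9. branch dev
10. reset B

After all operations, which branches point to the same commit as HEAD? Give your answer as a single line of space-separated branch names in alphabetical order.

After op 1 (commit): HEAD=main@B [main=B]
After op 2 (branch): HEAD=main@B [fix=B main=B]
After op 3 (commit): HEAD=main@C [fix=B main=C]
After op 4 (commit): HEAD=main@D [fix=B main=D]
After op 5 (commit): HEAD=main@E [fix=B main=E]
After op 6 (checkout): HEAD=fix@B [fix=B main=E]
After op 7 (checkout): HEAD=main@E [fix=B main=E]
After op 8 (reset): HEAD=main@C [fix=B main=C]
After op 9 (branch): HEAD=main@C [dev=C fix=B main=C]
After op 10 (reset): HEAD=main@B [dev=C fix=B main=B]

Answer: fix main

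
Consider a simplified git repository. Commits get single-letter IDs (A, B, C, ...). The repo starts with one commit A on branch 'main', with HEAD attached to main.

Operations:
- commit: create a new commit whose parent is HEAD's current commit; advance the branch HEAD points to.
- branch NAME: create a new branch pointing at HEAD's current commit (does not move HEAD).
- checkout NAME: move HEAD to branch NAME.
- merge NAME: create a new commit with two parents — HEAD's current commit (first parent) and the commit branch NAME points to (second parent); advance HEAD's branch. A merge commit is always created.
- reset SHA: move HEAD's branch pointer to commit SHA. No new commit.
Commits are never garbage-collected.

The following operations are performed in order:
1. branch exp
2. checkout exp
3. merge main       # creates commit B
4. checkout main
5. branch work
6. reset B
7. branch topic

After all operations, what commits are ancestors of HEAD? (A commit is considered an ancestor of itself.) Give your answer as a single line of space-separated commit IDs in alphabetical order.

After op 1 (branch): HEAD=main@A [exp=A main=A]
After op 2 (checkout): HEAD=exp@A [exp=A main=A]
After op 3 (merge): HEAD=exp@B [exp=B main=A]
After op 4 (checkout): HEAD=main@A [exp=B main=A]
After op 5 (branch): HEAD=main@A [exp=B main=A work=A]
After op 6 (reset): HEAD=main@B [exp=B main=B work=A]
After op 7 (branch): HEAD=main@B [exp=B main=B topic=B work=A]

Answer: A B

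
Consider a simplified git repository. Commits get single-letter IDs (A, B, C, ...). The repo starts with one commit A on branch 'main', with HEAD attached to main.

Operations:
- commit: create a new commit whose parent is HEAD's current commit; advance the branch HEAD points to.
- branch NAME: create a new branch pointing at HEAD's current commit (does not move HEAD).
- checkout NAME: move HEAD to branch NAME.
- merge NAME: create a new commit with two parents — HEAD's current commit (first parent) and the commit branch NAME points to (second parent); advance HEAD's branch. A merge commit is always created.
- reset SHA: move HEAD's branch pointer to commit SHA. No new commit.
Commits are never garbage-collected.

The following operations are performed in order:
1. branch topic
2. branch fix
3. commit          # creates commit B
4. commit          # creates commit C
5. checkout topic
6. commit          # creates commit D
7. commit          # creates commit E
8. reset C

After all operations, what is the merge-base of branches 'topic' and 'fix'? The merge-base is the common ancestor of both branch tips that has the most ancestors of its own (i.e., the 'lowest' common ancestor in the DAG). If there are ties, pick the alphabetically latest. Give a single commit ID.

Answer: A

Derivation:
After op 1 (branch): HEAD=main@A [main=A topic=A]
After op 2 (branch): HEAD=main@A [fix=A main=A topic=A]
After op 3 (commit): HEAD=main@B [fix=A main=B topic=A]
After op 4 (commit): HEAD=main@C [fix=A main=C topic=A]
After op 5 (checkout): HEAD=topic@A [fix=A main=C topic=A]
After op 6 (commit): HEAD=topic@D [fix=A main=C topic=D]
After op 7 (commit): HEAD=topic@E [fix=A main=C topic=E]
After op 8 (reset): HEAD=topic@C [fix=A main=C topic=C]
ancestors(topic=C): ['A', 'B', 'C']
ancestors(fix=A): ['A']
common: ['A']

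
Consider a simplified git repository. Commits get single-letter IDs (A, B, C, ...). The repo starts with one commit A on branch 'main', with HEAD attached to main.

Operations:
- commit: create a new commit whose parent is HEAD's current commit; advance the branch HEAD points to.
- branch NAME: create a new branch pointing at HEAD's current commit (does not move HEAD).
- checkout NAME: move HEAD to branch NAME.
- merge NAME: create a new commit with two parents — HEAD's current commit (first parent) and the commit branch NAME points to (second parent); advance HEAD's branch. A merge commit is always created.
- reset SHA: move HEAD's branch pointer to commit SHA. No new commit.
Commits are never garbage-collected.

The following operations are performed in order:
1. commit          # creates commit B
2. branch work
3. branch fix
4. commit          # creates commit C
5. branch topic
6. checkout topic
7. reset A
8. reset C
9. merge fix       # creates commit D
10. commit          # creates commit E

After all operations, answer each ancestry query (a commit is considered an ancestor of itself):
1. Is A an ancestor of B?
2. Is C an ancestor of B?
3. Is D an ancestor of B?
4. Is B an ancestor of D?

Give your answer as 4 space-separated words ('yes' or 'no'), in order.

After op 1 (commit): HEAD=main@B [main=B]
After op 2 (branch): HEAD=main@B [main=B work=B]
After op 3 (branch): HEAD=main@B [fix=B main=B work=B]
After op 4 (commit): HEAD=main@C [fix=B main=C work=B]
After op 5 (branch): HEAD=main@C [fix=B main=C topic=C work=B]
After op 6 (checkout): HEAD=topic@C [fix=B main=C topic=C work=B]
After op 7 (reset): HEAD=topic@A [fix=B main=C topic=A work=B]
After op 8 (reset): HEAD=topic@C [fix=B main=C topic=C work=B]
After op 9 (merge): HEAD=topic@D [fix=B main=C topic=D work=B]
After op 10 (commit): HEAD=topic@E [fix=B main=C topic=E work=B]
ancestors(B) = {A,B}; A in? yes
ancestors(B) = {A,B}; C in? no
ancestors(B) = {A,B}; D in? no
ancestors(D) = {A,B,C,D}; B in? yes

Answer: yes no no yes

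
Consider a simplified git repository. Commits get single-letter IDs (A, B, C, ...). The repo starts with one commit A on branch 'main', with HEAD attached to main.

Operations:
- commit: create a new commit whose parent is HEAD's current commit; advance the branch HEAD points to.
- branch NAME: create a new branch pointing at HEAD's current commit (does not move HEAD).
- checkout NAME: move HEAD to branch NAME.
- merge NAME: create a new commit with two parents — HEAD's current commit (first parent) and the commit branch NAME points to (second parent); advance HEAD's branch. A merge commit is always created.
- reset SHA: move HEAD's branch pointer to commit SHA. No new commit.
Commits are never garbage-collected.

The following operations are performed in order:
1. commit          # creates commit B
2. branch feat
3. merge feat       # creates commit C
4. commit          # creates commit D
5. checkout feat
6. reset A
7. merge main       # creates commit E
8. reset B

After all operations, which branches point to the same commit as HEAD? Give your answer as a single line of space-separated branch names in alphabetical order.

After op 1 (commit): HEAD=main@B [main=B]
After op 2 (branch): HEAD=main@B [feat=B main=B]
After op 3 (merge): HEAD=main@C [feat=B main=C]
After op 4 (commit): HEAD=main@D [feat=B main=D]
After op 5 (checkout): HEAD=feat@B [feat=B main=D]
After op 6 (reset): HEAD=feat@A [feat=A main=D]
After op 7 (merge): HEAD=feat@E [feat=E main=D]
After op 8 (reset): HEAD=feat@B [feat=B main=D]

Answer: feat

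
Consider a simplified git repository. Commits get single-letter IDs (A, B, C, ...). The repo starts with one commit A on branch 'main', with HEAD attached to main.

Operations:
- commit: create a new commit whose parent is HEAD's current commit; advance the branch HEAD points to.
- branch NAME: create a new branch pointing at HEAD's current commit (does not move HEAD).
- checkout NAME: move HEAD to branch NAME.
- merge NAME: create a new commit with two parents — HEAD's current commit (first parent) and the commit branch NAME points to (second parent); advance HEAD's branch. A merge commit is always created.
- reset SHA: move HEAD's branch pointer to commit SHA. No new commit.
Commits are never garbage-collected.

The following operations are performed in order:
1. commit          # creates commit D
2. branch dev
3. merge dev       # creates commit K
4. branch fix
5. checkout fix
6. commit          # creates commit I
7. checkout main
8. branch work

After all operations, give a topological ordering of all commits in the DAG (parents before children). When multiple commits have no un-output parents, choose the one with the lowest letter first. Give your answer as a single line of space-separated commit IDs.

Answer: A D K I

Derivation:
After op 1 (commit): HEAD=main@D [main=D]
After op 2 (branch): HEAD=main@D [dev=D main=D]
After op 3 (merge): HEAD=main@K [dev=D main=K]
After op 4 (branch): HEAD=main@K [dev=D fix=K main=K]
After op 5 (checkout): HEAD=fix@K [dev=D fix=K main=K]
After op 6 (commit): HEAD=fix@I [dev=D fix=I main=K]
After op 7 (checkout): HEAD=main@K [dev=D fix=I main=K]
After op 8 (branch): HEAD=main@K [dev=D fix=I main=K work=K]
commit A: parents=[]
commit D: parents=['A']
commit I: parents=['K']
commit K: parents=['D', 'D']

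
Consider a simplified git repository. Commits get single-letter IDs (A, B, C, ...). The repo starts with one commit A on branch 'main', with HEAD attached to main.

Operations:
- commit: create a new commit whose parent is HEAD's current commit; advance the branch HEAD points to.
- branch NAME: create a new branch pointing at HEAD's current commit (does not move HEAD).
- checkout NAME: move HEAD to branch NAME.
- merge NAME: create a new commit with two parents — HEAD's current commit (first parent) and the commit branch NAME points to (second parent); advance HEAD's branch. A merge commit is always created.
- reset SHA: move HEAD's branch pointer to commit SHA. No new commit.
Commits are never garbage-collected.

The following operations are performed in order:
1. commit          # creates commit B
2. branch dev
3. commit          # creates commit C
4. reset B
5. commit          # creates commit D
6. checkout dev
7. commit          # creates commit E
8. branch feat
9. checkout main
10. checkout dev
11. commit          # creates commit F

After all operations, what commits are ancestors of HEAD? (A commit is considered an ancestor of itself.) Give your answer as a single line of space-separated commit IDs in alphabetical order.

After op 1 (commit): HEAD=main@B [main=B]
After op 2 (branch): HEAD=main@B [dev=B main=B]
After op 3 (commit): HEAD=main@C [dev=B main=C]
After op 4 (reset): HEAD=main@B [dev=B main=B]
After op 5 (commit): HEAD=main@D [dev=B main=D]
After op 6 (checkout): HEAD=dev@B [dev=B main=D]
After op 7 (commit): HEAD=dev@E [dev=E main=D]
After op 8 (branch): HEAD=dev@E [dev=E feat=E main=D]
After op 9 (checkout): HEAD=main@D [dev=E feat=E main=D]
After op 10 (checkout): HEAD=dev@E [dev=E feat=E main=D]
After op 11 (commit): HEAD=dev@F [dev=F feat=E main=D]

Answer: A B E F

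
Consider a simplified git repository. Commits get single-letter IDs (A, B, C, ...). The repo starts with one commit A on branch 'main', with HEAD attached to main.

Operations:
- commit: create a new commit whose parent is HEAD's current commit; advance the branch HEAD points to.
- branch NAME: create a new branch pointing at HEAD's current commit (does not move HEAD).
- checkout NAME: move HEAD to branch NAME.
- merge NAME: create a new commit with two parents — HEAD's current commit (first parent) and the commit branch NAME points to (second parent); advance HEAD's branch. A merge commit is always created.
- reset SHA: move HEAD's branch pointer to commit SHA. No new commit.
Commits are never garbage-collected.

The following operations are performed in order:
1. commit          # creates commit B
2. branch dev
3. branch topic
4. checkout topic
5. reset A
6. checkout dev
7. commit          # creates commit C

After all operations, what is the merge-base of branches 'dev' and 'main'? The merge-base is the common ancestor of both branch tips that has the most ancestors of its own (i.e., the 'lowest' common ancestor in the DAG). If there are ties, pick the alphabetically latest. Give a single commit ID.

Answer: B

Derivation:
After op 1 (commit): HEAD=main@B [main=B]
After op 2 (branch): HEAD=main@B [dev=B main=B]
After op 3 (branch): HEAD=main@B [dev=B main=B topic=B]
After op 4 (checkout): HEAD=topic@B [dev=B main=B topic=B]
After op 5 (reset): HEAD=topic@A [dev=B main=B topic=A]
After op 6 (checkout): HEAD=dev@B [dev=B main=B topic=A]
After op 7 (commit): HEAD=dev@C [dev=C main=B topic=A]
ancestors(dev=C): ['A', 'B', 'C']
ancestors(main=B): ['A', 'B']
common: ['A', 'B']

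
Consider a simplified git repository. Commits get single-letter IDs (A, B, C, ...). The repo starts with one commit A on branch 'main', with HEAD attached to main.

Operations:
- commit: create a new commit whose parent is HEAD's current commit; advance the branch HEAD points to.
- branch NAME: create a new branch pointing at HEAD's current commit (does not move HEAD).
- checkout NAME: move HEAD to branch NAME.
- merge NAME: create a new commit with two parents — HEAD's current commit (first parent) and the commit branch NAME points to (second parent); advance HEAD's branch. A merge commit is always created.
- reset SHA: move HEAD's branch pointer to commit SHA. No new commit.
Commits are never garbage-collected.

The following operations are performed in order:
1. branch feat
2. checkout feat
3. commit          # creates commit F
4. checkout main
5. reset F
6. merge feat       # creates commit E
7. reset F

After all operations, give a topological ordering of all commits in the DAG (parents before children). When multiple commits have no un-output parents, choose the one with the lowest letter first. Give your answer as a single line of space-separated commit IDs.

After op 1 (branch): HEAD=main@A [feat=A main=A]
After op 2 (checkout): HEAD=feat@A [feat=A main=A]
After op 3 (commit): HEAD=feat@F [feat=F main=A]
After op 4 (checkout): HEAD=main@A [feat=F main=A]
After op 5 (reset): HEAD=main@F [feat=F main=F]
After op 6 (merge): HEAD=main@E [feat=F main=E]
After op 7 (reset): HEAD=main@F [feat=F main=F]
commit A: parents=[]
commit E: parents=['F', 'F']
commit F: parents=['A']

Answer: A F E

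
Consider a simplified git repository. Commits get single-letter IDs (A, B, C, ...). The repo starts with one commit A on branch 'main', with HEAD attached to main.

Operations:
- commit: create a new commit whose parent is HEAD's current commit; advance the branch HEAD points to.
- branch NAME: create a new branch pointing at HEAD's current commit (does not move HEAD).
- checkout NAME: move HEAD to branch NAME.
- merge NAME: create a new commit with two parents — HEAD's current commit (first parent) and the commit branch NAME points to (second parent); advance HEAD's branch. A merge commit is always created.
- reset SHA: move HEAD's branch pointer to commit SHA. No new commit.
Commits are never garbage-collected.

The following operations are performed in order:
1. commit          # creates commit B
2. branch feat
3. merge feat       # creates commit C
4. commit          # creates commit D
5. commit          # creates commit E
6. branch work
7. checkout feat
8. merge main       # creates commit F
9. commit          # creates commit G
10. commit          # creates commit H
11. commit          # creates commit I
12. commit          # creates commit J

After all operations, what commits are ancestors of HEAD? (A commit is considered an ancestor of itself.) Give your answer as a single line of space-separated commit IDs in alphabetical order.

After op 1 (commit): HEAD=main@B [main=B]
After op 2 (branch): HEAD=main@B [feat=B main=B]
After op 3 (merge): HEAD=main@C [feat=B main=C]
After op 4 (commit): HEAD=main@D [feat=B main=D]
After op 5 (commit): HEAD=main@E [feat=B main=E]
After op 6 (branch): HEAD=main@E [feat=B main=E work=E]
After op 7 (checkout): HEAD=feat@B [feat=B main=E work=E]
After op 8 (merge): HEAD=feat@F [feat=F main=E work=E]
After op 9 (commit): HEAD=feat@G [feat=G main=E work=E]
After op 10 (commit): HEAD=feat@H [feat=H main=E work=E]
After op 11 (commit): HEAD=feat@I [feat=I main=E work=E]
After op 12 (commit): HEAD=feat@J [feat=J main=E work=E]

Answer: A B C D E F G H I J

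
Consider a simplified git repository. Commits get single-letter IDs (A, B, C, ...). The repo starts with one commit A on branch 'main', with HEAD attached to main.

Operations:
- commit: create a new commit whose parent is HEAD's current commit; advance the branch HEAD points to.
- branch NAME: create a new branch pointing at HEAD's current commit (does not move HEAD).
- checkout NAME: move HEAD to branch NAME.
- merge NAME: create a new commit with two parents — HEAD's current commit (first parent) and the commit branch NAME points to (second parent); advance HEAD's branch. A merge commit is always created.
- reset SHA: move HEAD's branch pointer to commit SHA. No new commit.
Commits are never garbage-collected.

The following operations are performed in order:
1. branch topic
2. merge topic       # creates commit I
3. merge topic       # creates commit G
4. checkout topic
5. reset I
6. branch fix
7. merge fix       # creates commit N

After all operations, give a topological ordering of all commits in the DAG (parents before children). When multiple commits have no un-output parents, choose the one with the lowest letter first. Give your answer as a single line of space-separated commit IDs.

Answer: A I G N

Derivation:
After op 1 (branch): HEAD=main@A [main=A topic=A]
After op 2 (merge): HEAD=main@I [main=I topic=A]
After op 3 (merge): HEAD=main@G [main=G topic=A]
After op 4 (checkout): HEAD=topic@A [main=G topic=A]
After op 5 (reset): HEAD=topic@I [main=G topic=I]
After op 6 (branch): HEAD=topic@I [fix=I main=G topic=I]
After op 7 (merge): HEAD=topic@N [fix=I main=G topic=N]
commit A: parents=[]
commit G: parents=['I', 'A']
commit I: parents=['A', 'A']
commit N: parents=['I', 'I']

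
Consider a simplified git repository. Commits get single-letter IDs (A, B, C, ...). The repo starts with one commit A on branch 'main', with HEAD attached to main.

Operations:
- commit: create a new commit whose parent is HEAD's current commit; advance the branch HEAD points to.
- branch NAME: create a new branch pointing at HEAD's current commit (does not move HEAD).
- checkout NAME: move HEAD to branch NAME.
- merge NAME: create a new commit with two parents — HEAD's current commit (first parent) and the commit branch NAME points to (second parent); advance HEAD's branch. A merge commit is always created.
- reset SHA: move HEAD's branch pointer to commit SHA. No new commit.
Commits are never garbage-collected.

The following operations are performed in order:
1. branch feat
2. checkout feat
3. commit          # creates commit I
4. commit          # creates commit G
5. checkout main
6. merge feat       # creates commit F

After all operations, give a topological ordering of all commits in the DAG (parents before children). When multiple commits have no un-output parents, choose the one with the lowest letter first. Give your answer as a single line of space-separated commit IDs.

After op 1 (branch): HEAD=main@A [feat=A main=A]
After op 2 (checkout): HEAD=feat@A [feat=A main=A]
After op 3 (commit): HEAD=feat@I [feat=I main=A]
After op 4 (commit): HEAD=feat@G [feat=G main=A]
After op 5 (checkout): HEAD=main@A [feat=G main=A]
After op 6 (merge): HEAD=main@F [feat=G main=F]
commit A: parents=[]
commit F: parents=['A', 'G']
commit G: parents=['I']
commit I: parents=['A']

Answer: A I G F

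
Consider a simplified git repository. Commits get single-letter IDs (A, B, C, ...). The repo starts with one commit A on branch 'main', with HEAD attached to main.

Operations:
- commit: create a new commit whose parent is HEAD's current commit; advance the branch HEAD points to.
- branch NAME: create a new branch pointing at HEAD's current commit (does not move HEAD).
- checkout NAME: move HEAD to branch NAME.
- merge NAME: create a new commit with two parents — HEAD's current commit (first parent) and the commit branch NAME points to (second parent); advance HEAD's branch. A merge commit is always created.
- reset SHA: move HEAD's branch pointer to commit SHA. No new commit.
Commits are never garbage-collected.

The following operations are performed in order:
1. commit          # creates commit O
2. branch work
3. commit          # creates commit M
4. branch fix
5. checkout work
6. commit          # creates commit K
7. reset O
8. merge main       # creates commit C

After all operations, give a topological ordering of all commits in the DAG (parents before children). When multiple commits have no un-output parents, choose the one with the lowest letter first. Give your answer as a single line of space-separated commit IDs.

After op 1 (commit): HEAD=main@O [main=O]
After op 2 (branch): HEAD=main@O [main=O work=O]
After op 3 (commit): HEAD=main@M [main=M work=O]
After op 4 (branch): HEAD=main@M [fix=M main=M work=O]
After op 5 (checkout): HEAD=work@O [fix=M main=M work=O]
After op 6 (commit): HEAD=work@K [fix=M main=M work=K]
After op 7 (reset): HEAD=work@O [fix=M main=M work=O]
After op 8 (merge): HEAD=work@C [fix=M main=M work=C]
commit A: parents=[]
commit C: parents=['O', 'M']
commit K: parents=['O']
commit M: parents=['O']
commit O: parents=['A']

Answer: A O K M C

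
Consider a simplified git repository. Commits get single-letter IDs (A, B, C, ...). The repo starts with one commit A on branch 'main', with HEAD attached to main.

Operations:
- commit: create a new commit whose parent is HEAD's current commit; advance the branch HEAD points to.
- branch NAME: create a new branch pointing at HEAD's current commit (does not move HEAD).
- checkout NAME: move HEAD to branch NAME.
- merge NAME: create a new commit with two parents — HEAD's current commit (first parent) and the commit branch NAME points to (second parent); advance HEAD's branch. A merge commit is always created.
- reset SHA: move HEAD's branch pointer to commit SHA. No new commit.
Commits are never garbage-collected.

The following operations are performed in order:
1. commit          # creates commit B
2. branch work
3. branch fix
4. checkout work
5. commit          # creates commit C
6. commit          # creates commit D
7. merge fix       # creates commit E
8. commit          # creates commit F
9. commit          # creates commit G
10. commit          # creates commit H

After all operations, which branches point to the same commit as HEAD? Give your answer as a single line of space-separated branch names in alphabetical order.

Answer: work

Derivation:
After op 1 (commit): HEAD=main@B [main=B]
After op 2 (branch): HEAD=main@B [main=B work=B]
After op 3 (branch): HEAD=main@B [fix=B main=B work=B]
After op 4 (checkout): HEAD=work@B [fix=B main=B work=B]
After op 5 (commit): HEAD=work@C [fix=B main=B work=C]
After op 6 (commit): HEAD=work@D [fix=B main=B work=D]
After op 7 (merge): HEAD=work@E [fix=B main=B work=E]
After op 8 (commit): HEAD=work@F [fix=B main=B work=F]
After op 9 (commit): HEAD=work@G [fix=B main=B work=G]
After op 10 (commit): HEAD=work@H [fix=B main=B work=H]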